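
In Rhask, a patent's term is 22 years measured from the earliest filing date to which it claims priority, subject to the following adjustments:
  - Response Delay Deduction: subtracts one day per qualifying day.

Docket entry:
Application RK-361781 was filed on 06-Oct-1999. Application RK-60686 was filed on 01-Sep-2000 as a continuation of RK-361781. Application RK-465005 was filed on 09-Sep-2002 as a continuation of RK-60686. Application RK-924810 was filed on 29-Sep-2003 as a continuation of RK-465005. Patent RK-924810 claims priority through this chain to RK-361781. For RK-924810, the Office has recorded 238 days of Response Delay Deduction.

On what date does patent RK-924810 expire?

Earliest priority filing: 6 October 1999.
Base term: 6 October 1999 + 22 years → 6 October 2021.
Response Delay Deduction: −238 days → 10 February 2021.

2021-02-10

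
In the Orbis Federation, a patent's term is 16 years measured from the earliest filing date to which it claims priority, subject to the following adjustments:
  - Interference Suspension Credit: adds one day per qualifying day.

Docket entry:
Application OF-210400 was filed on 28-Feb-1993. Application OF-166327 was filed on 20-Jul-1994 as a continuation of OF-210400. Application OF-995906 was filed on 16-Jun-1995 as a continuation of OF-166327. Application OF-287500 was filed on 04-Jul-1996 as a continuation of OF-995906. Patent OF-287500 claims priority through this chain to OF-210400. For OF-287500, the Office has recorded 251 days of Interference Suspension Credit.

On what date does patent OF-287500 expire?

Earliest priority filing: 28 February 1993.
Base term: 28 February 1993 + 16 years → 28 February 2009.
Interference Suspension Credit: +251 days → 6 November 2009.

November 6, 2009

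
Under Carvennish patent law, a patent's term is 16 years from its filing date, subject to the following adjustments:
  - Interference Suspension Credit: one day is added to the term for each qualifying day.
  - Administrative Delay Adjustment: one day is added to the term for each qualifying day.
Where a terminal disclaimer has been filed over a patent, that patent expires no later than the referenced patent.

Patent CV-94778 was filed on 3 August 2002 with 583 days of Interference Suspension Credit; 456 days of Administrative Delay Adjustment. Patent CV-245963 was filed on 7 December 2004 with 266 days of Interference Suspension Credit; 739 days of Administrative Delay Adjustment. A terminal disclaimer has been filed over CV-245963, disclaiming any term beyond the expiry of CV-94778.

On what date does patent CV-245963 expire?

Natural term of CV-245963:
  Base: filing + 16 years → 7 December 2020.
  Interference Suspension Credit: +266 days → 30 August 2021.
  Administrative Delay Adjustment: +739 days → 8 September 2023.
Expiry of referenced patent CV-94778:
  Base: filing + 16 years → 3 August 2018.
  Interference Suspension Credit: +583 days → 8 March 2020.
  Administrative Delay Adjustment: +456 days → 7 June 2021.
Terminal disclaimer: CV-245963 expires on the earlier of 8 September 2023 and 7 June 2021.

2021-06-07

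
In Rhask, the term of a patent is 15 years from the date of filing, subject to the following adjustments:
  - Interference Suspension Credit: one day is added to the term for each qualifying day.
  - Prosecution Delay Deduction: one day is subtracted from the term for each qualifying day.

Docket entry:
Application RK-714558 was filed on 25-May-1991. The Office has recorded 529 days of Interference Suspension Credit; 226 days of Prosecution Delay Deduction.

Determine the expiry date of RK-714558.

2007-03-24

Base term: filing date + 15 years → 25 May 2006.
Interference Suspension Credit: +529 days → 5 November 2007.
Prosecution Delay Deduction: −226 days → 24 March 2007.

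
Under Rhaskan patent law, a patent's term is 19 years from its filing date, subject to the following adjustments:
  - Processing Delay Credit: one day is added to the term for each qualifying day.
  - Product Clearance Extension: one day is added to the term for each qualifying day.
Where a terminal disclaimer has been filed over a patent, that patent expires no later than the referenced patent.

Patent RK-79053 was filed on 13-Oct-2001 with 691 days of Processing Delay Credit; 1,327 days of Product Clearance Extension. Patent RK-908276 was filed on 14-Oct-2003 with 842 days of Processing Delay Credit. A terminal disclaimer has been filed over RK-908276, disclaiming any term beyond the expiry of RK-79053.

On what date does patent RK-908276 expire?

February 2, 2025

Natural term of RK-908276:
  Base: filing + 19 years → 14 October 2022.
  Processing Delay Credit: +842 days → 2 February 2025.
Expiry of referenced patent RK-79053:
  Base: filing + 19 years → 13 October 2020.
  Processing Delay Credit: +691 days → 4 September 2022.
  Product Clearance Extension: +1327 days → 23 April 2026.
Terminal disclaimer: RK-908276 expires on the earlier of 2 February 2025 and 23 April 2026.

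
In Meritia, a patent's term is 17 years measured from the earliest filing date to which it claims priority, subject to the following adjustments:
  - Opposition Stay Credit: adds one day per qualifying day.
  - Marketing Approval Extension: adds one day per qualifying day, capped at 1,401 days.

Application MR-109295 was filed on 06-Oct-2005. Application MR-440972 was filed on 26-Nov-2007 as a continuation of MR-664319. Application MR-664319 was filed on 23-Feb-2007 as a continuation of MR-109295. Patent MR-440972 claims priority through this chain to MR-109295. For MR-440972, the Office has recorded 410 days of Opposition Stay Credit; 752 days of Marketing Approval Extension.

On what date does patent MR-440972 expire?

Earliest priority filing: 6 October 2005.
Base term: 6 October 2005 + 17 years → 6 October 2022.
Opposition Stay Credit: +410 days → 20 November 2023.
Marketing Approval Extension: 752 days (within the 1401-day cap) → +752 days → 11 December 2025.

December 11, 2025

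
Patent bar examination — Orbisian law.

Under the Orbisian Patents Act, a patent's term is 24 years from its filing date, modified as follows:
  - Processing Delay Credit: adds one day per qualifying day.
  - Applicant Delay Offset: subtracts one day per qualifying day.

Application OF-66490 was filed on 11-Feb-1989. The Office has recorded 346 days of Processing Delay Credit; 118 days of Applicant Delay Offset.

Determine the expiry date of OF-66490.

2013-09-27

Base term: filing date + 24 years → 11 February 2013.
Processing Delay Credit: +346 days → 23 January 2014.
Applicant Delay Offset: −118 days → 27 September 2013.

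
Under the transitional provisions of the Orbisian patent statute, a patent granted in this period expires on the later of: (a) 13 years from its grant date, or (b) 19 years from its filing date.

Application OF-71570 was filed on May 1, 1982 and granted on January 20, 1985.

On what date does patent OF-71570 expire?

May 1, 2001

(a) grant + 13 years → 20 January 1998.
(b) filing + 19 years → 1 May 2001.
Later of the two: 1 May 2001.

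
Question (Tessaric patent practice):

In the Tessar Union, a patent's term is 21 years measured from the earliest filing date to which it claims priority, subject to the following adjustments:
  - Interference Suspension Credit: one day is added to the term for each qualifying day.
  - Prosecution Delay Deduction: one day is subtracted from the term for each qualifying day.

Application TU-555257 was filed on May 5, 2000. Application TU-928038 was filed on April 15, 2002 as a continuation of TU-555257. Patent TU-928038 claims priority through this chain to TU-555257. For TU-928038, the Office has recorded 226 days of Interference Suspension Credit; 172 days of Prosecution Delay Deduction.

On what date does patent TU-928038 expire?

June 28, 2021

Earliest priority filing: 5 May 2000.
Base term: 5 May 2000 + 21 years → 5 May 2021.
Interference Suspension Credit: +226 days → 17 December 2021.
Prosecution Delay Deduction: −172 days → 28 June 2021.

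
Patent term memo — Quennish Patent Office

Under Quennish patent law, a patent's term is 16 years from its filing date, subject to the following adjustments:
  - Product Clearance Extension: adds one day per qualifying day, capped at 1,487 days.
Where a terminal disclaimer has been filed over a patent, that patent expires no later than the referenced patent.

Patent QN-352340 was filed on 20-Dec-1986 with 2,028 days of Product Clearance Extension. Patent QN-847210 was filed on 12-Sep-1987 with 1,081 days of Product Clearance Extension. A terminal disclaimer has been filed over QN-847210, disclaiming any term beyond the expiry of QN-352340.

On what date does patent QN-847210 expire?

Natural term of QN-847210:
  Base: filing + 16 years → 12 September 2003.
  Product Clearance Extension: 1081 days (within the 1487-day cap) → +1081 days → 28 August 2006.
Expiry of referenced patent QN-352340:
  Base: filing + 16 years → 20 December 2002.
  Product Clearance Extension: 2028 days claimed exceeds the 1487-day cap, so +1487 days → 15 January 2007.
Terminal disclaimer: QN-847210 expires on the earlier of 28 August 2006 and 15 January 2007.

2006-08-28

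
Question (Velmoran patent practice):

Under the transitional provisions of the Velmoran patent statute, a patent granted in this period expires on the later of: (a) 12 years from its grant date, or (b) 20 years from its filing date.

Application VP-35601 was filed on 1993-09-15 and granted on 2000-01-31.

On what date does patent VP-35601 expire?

2013-09-15

(a) grant + 12 years → 31 January 2012.
(b) filing + 20 years → 15 September 2013.
Later of the two: 15 September 2013.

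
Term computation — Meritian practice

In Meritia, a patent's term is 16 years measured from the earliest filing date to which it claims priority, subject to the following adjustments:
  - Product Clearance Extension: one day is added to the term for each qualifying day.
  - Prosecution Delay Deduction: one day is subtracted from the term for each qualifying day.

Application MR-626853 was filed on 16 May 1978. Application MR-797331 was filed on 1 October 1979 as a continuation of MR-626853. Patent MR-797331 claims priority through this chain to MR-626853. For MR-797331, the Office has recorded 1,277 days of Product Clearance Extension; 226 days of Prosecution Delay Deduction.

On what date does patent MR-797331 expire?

April 1, 1997

Earliest priority filing: 16 May 1978.
Base term: 16 May 1978 + 16 years → 16 May 1994.
Product Clearance Extension: +1277 days → 13 November 1997.
Prosecution Delay Deduction: −226 days → 1 April 1997.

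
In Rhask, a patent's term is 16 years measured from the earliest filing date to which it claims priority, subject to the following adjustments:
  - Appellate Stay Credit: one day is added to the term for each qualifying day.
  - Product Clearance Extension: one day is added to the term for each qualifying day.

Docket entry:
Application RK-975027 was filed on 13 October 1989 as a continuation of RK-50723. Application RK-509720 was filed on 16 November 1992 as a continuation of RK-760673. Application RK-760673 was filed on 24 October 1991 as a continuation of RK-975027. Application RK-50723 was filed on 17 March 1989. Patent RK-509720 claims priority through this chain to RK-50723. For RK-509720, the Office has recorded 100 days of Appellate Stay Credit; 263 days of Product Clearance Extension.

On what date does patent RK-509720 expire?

Earliest priority filing: 17 March 1989.
Base term: 17 March 1989 + 16 years → 17 March 2005.
Appellate Stay Credit: +100 days → 25 June 2005.
Product Clearance Extension: +263 days → 15 March 2006.

2006-03-15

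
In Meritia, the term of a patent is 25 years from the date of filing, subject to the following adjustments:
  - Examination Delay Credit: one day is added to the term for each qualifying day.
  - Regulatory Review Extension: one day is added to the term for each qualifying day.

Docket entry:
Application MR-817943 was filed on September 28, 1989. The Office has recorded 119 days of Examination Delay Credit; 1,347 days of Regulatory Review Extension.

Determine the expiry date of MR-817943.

2018-10-03

Base term: filing date + 25 years → 28 September 2014.
Examination Delay Credit: +119 days → 25 January 2015.
Regulatory Review Extension: +1347 days → 3 October 2018.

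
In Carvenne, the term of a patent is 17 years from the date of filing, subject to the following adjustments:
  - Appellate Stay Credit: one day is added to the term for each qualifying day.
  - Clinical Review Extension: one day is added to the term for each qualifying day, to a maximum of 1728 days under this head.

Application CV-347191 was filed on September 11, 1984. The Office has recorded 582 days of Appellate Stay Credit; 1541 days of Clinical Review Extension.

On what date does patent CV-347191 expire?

Base term: filing date + 17 years → 11 September 2001.
Appellate Stay Credit: +582 days → 16 April 2003.
Clinical Review Extension: 1541 days (within the 1728-day cap) → +1541 days → 5 July 2007.

July 5, 2007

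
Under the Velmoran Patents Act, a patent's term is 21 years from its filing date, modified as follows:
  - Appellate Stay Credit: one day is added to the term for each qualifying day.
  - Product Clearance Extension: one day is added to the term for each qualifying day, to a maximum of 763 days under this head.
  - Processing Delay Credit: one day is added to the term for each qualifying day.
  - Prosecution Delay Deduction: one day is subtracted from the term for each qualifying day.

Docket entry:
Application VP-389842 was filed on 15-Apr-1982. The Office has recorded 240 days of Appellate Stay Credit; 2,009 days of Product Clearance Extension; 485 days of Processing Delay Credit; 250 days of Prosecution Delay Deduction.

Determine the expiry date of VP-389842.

Base term: filing date + 21 years → 15 April 2003.
Appellate Stay Credit: +240 days → 11 December 2003.
Product Clearance Extension: 2009 days claimed exceeds the 763-day cap, so +763 days → 12 January 2006.
Processing Delay Credit: +485 days → 12 May 2007.
Prosecution Delay Deduction: −250 days → 4 September 2006.

2006-09-04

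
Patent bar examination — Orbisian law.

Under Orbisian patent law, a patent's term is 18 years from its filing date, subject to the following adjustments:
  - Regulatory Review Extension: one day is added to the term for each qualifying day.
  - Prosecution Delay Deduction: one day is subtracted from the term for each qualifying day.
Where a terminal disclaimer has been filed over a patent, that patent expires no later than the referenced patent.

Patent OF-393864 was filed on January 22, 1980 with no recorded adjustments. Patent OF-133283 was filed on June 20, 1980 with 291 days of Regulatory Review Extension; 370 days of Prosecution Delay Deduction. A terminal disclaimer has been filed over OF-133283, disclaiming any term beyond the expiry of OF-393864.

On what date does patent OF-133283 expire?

1998-01-22

Natural term of OF-133283:
  Base: filing + 18 years → 20 June 1998.
  Regulatory Review Extension: +291 days → 7 April 1999.
  Prosecution Delay Deduction: −370 days → 2 April 1998.
Expiry of referenced patent OF-393864:
  Base: filing + 18 years → 22 January 1998.
Terminal disclaimer: OF-133283 expires on the earlier of 2 April 1998 and 22 January 1998.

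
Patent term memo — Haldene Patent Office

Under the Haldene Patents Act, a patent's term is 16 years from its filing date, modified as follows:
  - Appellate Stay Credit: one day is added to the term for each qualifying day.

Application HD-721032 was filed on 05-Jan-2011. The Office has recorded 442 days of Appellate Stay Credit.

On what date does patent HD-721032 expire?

2028-03-22

Base term: filing date + 16 years → 5 January 2027.
Appellate Stay Credit: +442 days → 22 March 2028.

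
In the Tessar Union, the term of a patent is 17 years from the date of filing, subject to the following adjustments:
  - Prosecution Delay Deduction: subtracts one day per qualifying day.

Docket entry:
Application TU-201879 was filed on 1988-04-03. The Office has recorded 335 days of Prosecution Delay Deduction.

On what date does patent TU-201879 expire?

Base term: filing date + 17 years → 3 April 2005.
Prosecution Delay Deduction: −335 days → 3 May 2004.

May 3, 2004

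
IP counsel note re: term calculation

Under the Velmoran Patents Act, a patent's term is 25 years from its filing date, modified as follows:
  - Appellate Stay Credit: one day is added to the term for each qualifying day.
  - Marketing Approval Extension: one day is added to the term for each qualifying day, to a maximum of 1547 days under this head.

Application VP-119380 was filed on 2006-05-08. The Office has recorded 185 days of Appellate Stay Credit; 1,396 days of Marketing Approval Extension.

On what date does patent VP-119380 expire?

September 5, 2035

Base term: filing date + 25 years → 8 May 2031.
Appellate Stay Credit: +185 days → 9 November 2031.
Marketing Approval Extension: 1396 days (within the 1547-day cap) → +1396 days → 5 September 2035.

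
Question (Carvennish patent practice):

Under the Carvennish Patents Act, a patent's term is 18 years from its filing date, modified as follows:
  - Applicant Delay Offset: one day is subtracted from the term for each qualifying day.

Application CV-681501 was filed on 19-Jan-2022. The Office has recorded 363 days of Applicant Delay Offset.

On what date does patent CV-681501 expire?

Base term: filing date + 18 years → 19 January 2040.
Applicant Delay Offset: −363 days → 21 January 2039.

2039-01-21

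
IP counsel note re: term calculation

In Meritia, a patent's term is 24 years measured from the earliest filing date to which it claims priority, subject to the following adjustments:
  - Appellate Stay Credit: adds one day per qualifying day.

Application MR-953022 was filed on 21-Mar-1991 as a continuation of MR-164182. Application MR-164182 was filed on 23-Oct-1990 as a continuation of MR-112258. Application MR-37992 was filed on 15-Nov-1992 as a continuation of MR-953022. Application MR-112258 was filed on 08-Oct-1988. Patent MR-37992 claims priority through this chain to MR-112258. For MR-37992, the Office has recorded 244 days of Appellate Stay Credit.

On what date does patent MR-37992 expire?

Earliest priority filing: 8 October 1988.
Base term: 8 October 1988 + 24 years → 8 October 2012.
Appellate Stay Credit: +244 days → 9 June 2013.

June 9, 2013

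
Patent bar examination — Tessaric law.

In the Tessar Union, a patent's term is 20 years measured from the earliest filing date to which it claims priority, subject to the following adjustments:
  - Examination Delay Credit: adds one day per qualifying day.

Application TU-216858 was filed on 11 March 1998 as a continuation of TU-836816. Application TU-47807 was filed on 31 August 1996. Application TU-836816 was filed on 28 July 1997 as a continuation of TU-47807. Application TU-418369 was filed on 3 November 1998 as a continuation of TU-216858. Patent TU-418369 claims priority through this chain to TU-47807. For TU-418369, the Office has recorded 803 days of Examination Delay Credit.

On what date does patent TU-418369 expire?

2018-11-12

Earliest priority filing: 31 August 1996.
Base term: 31 August 1996 + 20 years → 31 August 2016.
Examination Delay Credit: +803 days → 12 November 2018.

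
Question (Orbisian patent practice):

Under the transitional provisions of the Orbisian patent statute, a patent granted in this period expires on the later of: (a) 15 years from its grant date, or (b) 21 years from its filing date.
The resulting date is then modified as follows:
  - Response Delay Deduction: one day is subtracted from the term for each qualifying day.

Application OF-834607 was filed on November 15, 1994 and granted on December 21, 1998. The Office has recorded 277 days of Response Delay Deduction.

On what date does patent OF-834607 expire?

(a) grant + 15 years → 21 December 2013.
(b) filing + 21 years → 15 November 2015.
Later of the two: 15 November 2015.
Response Delay Deduction: −277 days → 11 February 2015.

2015-02-11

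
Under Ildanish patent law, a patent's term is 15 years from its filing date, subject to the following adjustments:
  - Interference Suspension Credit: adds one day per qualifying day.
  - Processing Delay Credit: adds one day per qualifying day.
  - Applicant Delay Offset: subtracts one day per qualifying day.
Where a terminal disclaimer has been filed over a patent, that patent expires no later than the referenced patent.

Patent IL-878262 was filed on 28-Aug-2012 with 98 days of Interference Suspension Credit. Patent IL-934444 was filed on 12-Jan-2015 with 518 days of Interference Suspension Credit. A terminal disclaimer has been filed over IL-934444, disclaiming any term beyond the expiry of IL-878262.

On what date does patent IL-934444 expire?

Natural term of IL-934444:
  Base: filing + 15 years → 12 January 2030.
  Interference Suspension Credit: +518 days → 14 June 2031.
Expiry of referenced patent IL-878262:
  Base: filing + 15 years → 28 August 2027.
  Interference Suspension Credit: +98 days → 4 December 2027.
Terminal disclaimer: IL-934444 expires on the earlier of 14 June 2031 and 4 December 2027.

December 4, 2027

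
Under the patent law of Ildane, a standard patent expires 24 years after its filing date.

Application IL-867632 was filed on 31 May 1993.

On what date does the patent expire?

Filing date + 24 years → 31 May 2017.

2017-05-31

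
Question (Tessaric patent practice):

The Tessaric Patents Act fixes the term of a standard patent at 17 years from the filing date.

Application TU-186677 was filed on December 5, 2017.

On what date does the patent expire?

2034-12-05

Filing date + 17 years → 5 December 2034.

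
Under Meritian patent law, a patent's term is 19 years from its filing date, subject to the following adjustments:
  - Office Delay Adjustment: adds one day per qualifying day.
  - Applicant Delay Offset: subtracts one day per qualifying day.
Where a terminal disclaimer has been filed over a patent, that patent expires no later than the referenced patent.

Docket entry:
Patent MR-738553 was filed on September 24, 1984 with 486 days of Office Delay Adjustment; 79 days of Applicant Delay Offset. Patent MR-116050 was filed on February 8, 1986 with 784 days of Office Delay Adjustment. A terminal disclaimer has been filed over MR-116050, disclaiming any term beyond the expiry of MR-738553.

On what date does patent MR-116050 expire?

Natural term of MR-116050:
  Base: filing + 19 years → 8 February 2005.
  Office Delay Adjustment: +784 days → 3 April 2007.
Expiry of referenced patent MR-738553:
  Base: filing + 19 years → 24 September 2003.
  Office Delay Adjustment: +486 days → 22 January 2005.
  Applicant Delay Offset: −79 days → 4 November 2004.
Terminal disclaimer: MR-116050 expires on the earlier of 3 April 2007 and 4 November 2004.

2004-11-04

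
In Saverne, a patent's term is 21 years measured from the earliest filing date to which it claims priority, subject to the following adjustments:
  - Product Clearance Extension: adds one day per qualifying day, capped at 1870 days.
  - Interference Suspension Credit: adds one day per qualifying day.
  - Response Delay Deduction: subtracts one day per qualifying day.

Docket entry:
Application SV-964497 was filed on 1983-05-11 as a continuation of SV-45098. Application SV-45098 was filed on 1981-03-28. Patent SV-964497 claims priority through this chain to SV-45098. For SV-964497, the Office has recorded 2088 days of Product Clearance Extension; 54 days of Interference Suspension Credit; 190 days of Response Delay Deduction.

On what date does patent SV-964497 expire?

Earliest priority filing: 28 March 1981.
Base term: 28 March 1981 + 21 years → 28 March 2002.
Product Clearance Extension: 2088 days claimed exceeds the 1870-day cap, so +1870 days → 11 May 2007.
Interference Suspension Credit: +54 days → 4 July 2007.
Response Delay Deduction: −190 days → 26 December 2006.

2006-12-26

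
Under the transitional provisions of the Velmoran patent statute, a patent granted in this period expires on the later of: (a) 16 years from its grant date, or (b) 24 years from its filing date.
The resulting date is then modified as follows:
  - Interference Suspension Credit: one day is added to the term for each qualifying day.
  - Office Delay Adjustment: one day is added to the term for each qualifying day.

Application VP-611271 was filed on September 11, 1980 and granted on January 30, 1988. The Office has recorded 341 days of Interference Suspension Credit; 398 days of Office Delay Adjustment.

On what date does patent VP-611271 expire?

September 20, 2006

(a) grant + 16 years → 30 January 2004.
(b) filing + 24 years → 11 September 2004.
Later of the two: 11 September 2004.
Interference Suspension Credit: +341 days → 18 August 2005.
Office Delay Adjustment: +398 days → 20 September 2006.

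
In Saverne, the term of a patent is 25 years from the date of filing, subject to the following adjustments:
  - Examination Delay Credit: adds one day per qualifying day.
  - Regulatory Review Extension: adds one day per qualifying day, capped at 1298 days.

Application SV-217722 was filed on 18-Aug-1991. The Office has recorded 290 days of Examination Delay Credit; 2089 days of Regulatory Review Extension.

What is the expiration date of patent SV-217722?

Base term: filing date + 25 years → 18 August 2016.
Examination Delay Credit: +290 days → 4 June 2017.
Regulatory Review Extension: 2089 days claimed exceeds the 1298-day cap, so +1298 days → 23 December 2020.

December 23, 2020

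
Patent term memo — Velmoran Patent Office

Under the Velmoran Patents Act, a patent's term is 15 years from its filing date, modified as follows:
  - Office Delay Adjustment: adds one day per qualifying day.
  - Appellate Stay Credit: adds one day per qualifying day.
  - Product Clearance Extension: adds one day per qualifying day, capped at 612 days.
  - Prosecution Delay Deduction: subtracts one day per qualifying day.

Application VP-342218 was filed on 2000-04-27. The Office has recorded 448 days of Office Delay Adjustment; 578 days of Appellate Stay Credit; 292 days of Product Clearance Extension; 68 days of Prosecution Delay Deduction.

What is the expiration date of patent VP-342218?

September 28, 2018

Base term: filing date + 15 years → 27 April 2015.
Office Delay Adjustment: +448 days → 18 July 2016.
Appellate Stay Credit: +578 days → 16 February 2018.
Product Clearance Extension: 292 days (within the 612-day cap) → +292 days → 5 December 2018.
Prosecution Delay Deduction: −68 days → 28 September 2018.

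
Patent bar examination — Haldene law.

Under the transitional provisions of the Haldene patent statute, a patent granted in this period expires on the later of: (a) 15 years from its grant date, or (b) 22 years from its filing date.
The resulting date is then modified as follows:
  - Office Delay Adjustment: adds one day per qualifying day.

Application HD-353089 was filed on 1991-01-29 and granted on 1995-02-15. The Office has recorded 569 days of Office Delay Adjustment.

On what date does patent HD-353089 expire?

2014-08-21

(a) grant + 15 years → 15 February 2010.
(b) filing + 22 years → 29 January 2013.
Later of the two: 29 January 2013.
Office Delay Adjustment: +569 days → 21 August 2014.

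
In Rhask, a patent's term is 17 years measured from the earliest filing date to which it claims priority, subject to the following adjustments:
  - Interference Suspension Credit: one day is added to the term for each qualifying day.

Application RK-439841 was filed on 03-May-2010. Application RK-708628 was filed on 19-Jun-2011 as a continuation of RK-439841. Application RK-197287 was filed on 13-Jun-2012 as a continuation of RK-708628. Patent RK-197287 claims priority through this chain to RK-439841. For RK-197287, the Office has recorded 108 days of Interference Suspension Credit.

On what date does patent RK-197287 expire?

Earliest priority filing: 3 May 2010.
Base term: 3 May 2010 + 17 years → 3 May 2027.
Interference Suspension Credit: +108 days → 19 August 2027.

August 19, 2027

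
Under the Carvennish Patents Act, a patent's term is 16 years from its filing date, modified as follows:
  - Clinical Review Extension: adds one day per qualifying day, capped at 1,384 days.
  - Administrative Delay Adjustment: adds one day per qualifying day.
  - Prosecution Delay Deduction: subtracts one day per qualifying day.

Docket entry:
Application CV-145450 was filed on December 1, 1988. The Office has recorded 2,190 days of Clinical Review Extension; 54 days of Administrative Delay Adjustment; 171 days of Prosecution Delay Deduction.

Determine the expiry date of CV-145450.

Base term: filing date + 16 years → 1 December 2004.
Clinical Review Extension: 2190 days claimed exceeds the 1384-day cap, so +1384 days → 15 September 2008.
Administrative Delay Adjustment: +54 days → 8 November 2008.
Prosecution Delay Deduction: −171 days → 21 May 2008.

2008-05-21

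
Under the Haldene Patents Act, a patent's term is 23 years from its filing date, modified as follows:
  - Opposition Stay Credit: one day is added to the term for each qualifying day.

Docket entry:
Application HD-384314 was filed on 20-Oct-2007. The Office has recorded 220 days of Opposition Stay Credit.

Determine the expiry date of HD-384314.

Base term: filing date + 23 years → 20 October 2030.
Opposition Stay Credit: +220 days → 28 May 2031.

2031-05-28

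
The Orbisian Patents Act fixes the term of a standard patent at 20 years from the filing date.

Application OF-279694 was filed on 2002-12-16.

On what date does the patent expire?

2022-12-16

Filing date + 20 years → 16 December 2022.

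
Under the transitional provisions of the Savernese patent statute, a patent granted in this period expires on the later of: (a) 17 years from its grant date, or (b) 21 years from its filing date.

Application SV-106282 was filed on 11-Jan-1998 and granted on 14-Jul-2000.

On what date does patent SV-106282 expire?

2019-01-11

(a) grant + 17 years → 14 July 2017.
(b) filing + 21 years → 11 January 2019.
Later of the two: 11 January 2019.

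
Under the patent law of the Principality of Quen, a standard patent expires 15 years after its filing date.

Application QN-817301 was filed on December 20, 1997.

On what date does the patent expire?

December 20, 2012

Filing date + 15 years → 20 December 2012.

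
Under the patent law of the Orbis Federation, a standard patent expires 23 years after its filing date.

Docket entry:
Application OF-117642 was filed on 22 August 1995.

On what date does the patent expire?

August 22, 2018

Filing date + 23 years → 22 August 2018.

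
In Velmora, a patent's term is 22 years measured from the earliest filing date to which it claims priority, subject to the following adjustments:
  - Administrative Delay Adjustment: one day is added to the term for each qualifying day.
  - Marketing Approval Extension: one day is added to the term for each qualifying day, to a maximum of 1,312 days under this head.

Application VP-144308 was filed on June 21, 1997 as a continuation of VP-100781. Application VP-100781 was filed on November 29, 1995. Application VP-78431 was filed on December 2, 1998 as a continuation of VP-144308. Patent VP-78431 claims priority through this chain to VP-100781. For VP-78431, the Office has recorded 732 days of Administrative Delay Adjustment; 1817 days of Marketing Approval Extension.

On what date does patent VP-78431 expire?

Earliest priority filing: 29 November 1995.
Base term: 29 November 1995 + 22 years → 29 November 2017.
Administrative Delay Adjustment: +732 days → 1 December 2019.
Marketing Approval Extension: 1817 days claimed exceeds the 1312-day cap, so +1312 days → 5 July 2023.

July 5, 2023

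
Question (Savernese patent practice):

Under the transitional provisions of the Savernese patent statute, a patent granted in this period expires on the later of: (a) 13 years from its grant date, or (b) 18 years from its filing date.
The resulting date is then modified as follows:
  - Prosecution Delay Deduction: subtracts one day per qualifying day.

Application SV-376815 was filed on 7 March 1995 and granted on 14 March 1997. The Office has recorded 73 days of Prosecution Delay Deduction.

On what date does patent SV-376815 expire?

2012-12-24

(a) grant + 13 years → 14 March 2010.
(b) filing + 18 years → 7 March 2013.
Later of the two: 7 March 2013.
Prosecution Delay Deduction: −73 days → 24 December 2012.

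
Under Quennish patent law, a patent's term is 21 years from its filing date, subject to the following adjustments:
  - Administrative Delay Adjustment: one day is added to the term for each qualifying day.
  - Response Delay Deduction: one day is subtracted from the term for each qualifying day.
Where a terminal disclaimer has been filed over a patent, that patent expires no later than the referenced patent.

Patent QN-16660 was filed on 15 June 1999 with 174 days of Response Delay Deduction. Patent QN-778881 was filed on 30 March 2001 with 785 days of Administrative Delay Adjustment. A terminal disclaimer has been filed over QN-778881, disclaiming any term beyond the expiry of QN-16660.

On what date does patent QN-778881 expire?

Natural term of QN-778881:
  Base: filing + 21 years → 30 March 2022.
  Administrative Delay Adjustment: +785 days → 23 May 2024.
Expiry of referenced patent QN-16660:
  Base: filing + 21 years → 15 June 2020.
  Response Delay Deduction: −174 days → 24 December 2019.
Terminal disclaimer: QN-778881 expires on the earlier of 23 May 2024 and 24 December 2019.

December 24, 2019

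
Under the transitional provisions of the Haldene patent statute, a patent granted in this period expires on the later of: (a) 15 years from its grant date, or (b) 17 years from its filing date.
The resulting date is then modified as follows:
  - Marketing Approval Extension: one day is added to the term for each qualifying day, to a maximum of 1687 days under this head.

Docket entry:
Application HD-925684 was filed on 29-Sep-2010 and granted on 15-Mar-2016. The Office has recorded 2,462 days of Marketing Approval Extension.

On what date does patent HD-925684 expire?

(a) grant + 15 years → 15 March 2031.
(b) filing + 17 years → 29 September 2027.
Later of the two: 15 March 2031.
Marketing Approval Extension: 2462 days claimed exceeds the 1687-day cap, so +1687 days → 27 October 2035.

2035-10-27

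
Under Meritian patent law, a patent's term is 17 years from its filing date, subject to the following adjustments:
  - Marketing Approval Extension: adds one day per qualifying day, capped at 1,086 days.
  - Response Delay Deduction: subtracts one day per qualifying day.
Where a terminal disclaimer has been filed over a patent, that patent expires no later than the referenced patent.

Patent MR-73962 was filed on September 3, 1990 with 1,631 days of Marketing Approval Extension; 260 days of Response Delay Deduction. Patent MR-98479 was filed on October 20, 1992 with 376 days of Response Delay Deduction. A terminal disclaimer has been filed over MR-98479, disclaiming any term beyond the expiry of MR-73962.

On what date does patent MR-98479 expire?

Natural term of MR-98479:
  Base: filing + 17 years → 20 October 2009.
  Response Delay Deduction: −376 days → 9 October 2008.
Expiry of referenced patent MR-73962:
  Base: filing + 17 years → 3 September 2007.
  Marketing Approval Extension: 1631 days claimed exceeds the 1086-day cap, so +1086 days → 24 August 2010.
  Response Delay Deduction: −260 days → 7 December 2009.
Terminal disclaimer: MR-98479 expires on the earlier of 9 October 2008 and 7 December 2009.

October 9, 2008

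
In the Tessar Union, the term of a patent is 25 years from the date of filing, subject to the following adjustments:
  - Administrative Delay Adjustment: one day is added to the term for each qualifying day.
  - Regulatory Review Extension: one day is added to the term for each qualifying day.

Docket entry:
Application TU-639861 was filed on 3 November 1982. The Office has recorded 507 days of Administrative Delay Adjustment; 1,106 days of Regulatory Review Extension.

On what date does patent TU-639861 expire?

2012-04-03

Base term: filing date + 25 years → 3 November 2007.
Administrative Delay Adjustment: +507 days → 24 March 2009.
Regulatory Review Extension: +1106 days → 3 April 2012.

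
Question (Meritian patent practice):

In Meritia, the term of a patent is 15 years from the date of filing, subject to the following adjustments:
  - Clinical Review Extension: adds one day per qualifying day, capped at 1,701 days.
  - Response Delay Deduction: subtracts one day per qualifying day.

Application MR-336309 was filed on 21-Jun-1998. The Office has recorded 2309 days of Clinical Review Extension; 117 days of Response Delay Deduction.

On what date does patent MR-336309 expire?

October 22, 2017

Base term: filing date + 15 years → 21 June 2013.
Clinical Review Extension: 2309 days claimed exceeds the 1701-day cap, so +1701 days → 16 February 2018.
Response Delay Deduction: −117 days → 22 October 2017.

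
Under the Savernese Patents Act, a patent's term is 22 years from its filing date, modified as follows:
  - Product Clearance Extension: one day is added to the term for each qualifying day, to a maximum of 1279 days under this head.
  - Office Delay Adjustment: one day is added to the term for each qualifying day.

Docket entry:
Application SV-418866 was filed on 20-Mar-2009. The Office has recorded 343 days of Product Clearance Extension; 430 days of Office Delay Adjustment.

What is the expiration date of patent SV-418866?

Base term: filing date + 22 years → 20 March 2031.
Product Clearance Extension: 343 days (within the 1279-day cap) → +343 days → 26 February 2032.
Office Delay Adjustment: +430 days → 1 May 2033.

2033-05-01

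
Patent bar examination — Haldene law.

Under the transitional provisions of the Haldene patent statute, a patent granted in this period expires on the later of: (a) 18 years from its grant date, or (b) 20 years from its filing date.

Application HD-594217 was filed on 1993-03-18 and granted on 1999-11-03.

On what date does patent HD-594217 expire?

(a) grant + 18 years → 3 November 2017.
(b) filing + 20 years → 18 March 2013.
Later of the two: 3 November 2017.

November 3, 2017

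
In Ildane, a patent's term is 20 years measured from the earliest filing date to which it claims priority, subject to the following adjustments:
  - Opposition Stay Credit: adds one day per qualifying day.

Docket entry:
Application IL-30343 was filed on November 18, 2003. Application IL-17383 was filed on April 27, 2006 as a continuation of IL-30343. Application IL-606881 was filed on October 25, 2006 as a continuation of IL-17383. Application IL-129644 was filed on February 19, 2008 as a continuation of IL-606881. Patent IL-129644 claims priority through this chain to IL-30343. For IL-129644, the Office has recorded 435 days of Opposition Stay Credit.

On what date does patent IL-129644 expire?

Earliest priority filing: 18 November 2003.
Base term: 18 November 2003 + 20 years → 18 November 2023.
Opposition Stay Credit: +435 days → 26 January 2025.

2025-01-26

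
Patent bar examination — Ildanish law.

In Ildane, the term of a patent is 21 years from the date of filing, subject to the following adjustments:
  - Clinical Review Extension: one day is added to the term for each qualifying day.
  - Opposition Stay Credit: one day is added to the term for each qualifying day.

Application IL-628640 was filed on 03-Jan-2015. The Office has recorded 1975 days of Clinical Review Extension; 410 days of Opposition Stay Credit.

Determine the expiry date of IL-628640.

July 15, 2042

Base term: filing date + 21 years → 3 January 2036.
Clinical Review Extension: +1975 days → 31 May 2041.
Opposition Stay Credit: +410 days → 15 July 2042.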